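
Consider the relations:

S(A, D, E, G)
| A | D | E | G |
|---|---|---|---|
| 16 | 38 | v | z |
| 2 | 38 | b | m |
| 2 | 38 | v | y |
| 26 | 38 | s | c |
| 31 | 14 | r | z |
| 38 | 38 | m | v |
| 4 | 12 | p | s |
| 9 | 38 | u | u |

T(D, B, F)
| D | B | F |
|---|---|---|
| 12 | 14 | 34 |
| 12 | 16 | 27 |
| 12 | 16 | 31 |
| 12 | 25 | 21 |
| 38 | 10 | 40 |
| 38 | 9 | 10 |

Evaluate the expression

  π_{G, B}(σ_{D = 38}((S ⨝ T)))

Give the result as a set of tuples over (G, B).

{(c, 10), (c, 9), (m, 10), (m, 9), (u, 10), (u, 9), (v, 10), (v, 9), (y, 10), (y, 9), (z, 10), (z, 9)}

Natural join on D: {(16, 38, v, z, 10, 40), (16, 38, v, z, 9, 10), (2, 38, b, m, 10, 40), (2, 38, b, m, 9, 10), (2, 38, v, y, 10, 40), (2, 38, v, y, 9, 10), (26, 38, s, c, 10, 40), (26, 38, s, c, 9, 10), (38, 38, m, v, 10, 40), (38, 38, m, v, 9, 10), (4, 12, p, s, 14, 34), (4, 12, p, s, 16, 27), (4, 12, p, s, 16, 31), (4, 12, p, s, 25, 21), (9, 38, u, u, 10, 40), (9, 38, u, u, 9, 10)}
Apply σ_{D = 38}; surviving tuples: {(16, 38, v, z, 10, 40), (16, 38, v, z, 9, 10), (2, 38, b, m, 10, 40), (2, 38, b, m, 9, 10), (2, 38, v, y, 10, 40), (2, 38, v, y, 9, 10), (26, 38, s, c, 10, 40), (26, 38, s, c, 9, 10), (38, 38, m, v, 10, 40), (38, 38, m, v, 9, 10), (9, 38, u, u, 10, 40), (9, 38, u, u, 9, 10)}
π_{G, B} gives {(c, 10), (c, 9), (m, 10), (m, 9), (u, 10), (u, 9), (v, 10), (v, 9), (y, 10), (y, 9), (z, 10), (z, 9)}.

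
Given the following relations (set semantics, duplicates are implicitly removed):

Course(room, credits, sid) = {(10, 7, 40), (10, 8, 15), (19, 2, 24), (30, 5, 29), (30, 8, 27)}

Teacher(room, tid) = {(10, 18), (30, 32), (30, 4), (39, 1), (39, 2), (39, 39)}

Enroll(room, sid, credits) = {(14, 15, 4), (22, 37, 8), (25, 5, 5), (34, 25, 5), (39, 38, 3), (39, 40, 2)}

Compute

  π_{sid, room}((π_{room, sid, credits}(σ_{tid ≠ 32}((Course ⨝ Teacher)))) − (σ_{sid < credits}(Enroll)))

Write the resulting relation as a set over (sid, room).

Natural join on room: {(10, 7, 40, 18), (10, 8, 15, 18), (30, 5, 29, 32), (30, 5, 29, 4), (30, 8, 27, 32), (30, 8, 27, 4)}
Apply σ_{tid ≠ 32}; surviving tuples: {(10, 7, 40, 18), (10, 8, 15, 18), (30, 5, 29, 4), (30, 8, 27, 4)}
π[room, sid, credits]: project onto (room, sid, credits) → {(10, 15, 8), (10, 40, 7), (30, 27, 8), (30, 29, 5)}
Apply σ_{sid < credits}; surviving tuples: {}
Difference: {(10, 15, 8), (10, 40, 7), (30, 27, 8), (30, 29, 5)} with {} → {(10, 15, 8), (10, 40, 7), (30, 27, 8), (30, 29, 5)}
π[sid, room]: project onto (sid, room) → {(15, 10), (27, 30), (29, 30), (40, 10)}

{(15, 10), (27, 30), (29, 30), (40, 10)}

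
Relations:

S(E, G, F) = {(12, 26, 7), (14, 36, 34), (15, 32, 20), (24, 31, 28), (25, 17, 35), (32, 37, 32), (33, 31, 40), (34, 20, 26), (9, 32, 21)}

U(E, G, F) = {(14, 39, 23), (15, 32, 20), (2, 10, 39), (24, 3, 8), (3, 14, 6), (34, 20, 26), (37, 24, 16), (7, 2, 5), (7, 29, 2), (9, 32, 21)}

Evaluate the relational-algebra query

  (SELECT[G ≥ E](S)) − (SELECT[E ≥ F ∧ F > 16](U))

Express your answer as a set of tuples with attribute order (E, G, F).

Selection G ≥ E: {(12, 26, 7), (14, 36, 34), (15, 32, 20), (24, 31, 28), (32, 37, 32), (9, 32, 21)}
Selection E ≥ F ∧ F > 16: {(34, 20, 26)}
Set difference of the two operands is {(12, 26, 7), (14, 36, 34), (15, 32, 20), (24, 31, 28), (32, 37, 32), (9, 32, 21)}.

{(12, 26, 7), (14, 36, 34), (15, 32, 20), (24, 31, 28), (32, 37, 32), (9, 32, 21)}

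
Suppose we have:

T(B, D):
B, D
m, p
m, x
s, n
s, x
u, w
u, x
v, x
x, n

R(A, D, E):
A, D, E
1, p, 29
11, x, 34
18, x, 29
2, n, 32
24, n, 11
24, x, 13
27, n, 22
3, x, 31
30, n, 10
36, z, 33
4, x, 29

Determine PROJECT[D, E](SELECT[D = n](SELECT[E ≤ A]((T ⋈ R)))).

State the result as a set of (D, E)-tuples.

Joining T and R on D yields {(m, p, 1, 29), (m, x, 11, 34), (m, x, 18, 29), (m, x, 24, 13), (m, x, 3, 31), (m, x, 4, 29), (s, n, 2, 32), (s, n, 24, 11), (s, n, 27, 22), (s, n, 30, 10), (s, x, 11, 34), (s, x, 18, 29), (s, x, 24, 13), (s, x, 3, 31), (s, x, 4, 29), (u, x, 11, 34), (u, x, 18, 29), (u, x, 24, 13), (u, x, 3, 31), (u, x, 4, 29), (v, x, 11, 34), (v, x, 18, 29), (v, x, 24, 13), (v, x, 3, 31), (v, x, 4, 29), (x, n, 2, 32), (x, n, 24, 11), (x, n, 27, 22), (x, n, 30, 10)}.
Apply σ_{E ≤ A}; surviving tuples: {(m, x, 24, 13), (s, n, 24, 11), (s, n, 27, 22), (s, n, 30, 10), (s, x, 24, 13), (u, x, 24, 13), (v, x, 24, 13), (x, n, 24, 11), (x, n, 27, 22), (x, n, 30, 10)}
Apply σ_{D = n}; surviving tuples: {(s, n, 24, 11), (s, n, 27, 22), (s, n, 30, 10), (x, n, 24, 11), (x, n, 27, 22), (x, n, 30, 10)}
π_{D, E} gives {(n, 10), (n, 11), (n, 22)} (3 duplicate(s) eliminated).

{(n, 10), (n, 11), (n, 22)}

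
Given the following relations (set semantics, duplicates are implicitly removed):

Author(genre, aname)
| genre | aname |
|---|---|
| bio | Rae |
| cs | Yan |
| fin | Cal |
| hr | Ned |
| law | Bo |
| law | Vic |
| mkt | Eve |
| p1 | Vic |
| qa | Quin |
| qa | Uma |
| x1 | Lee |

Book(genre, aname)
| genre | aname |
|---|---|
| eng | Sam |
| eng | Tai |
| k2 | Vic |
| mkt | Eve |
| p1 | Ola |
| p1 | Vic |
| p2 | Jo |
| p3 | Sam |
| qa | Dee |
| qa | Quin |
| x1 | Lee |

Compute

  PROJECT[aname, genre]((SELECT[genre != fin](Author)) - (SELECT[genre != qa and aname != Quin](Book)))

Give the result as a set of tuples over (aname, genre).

{(Bo, law), (Ned, hr), (Quin, qa), (Rae, bio), (Uma, qa), (Vic, law), (Yan, cs)}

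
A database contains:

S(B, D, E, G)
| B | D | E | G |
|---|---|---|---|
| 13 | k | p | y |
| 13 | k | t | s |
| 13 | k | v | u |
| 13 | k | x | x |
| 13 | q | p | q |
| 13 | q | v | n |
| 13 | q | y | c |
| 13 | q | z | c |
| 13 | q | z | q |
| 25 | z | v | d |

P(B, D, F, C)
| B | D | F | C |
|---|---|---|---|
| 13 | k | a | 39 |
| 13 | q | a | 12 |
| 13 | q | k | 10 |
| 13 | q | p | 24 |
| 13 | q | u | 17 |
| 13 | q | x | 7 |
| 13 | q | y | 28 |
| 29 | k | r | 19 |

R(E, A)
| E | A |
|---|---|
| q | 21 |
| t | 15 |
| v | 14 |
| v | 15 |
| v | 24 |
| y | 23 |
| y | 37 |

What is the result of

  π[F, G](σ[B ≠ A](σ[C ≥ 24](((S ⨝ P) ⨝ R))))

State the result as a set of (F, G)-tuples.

{(a, s), (a, u), (p, c), (p, n), (y, c), (y, n)}

S ⋈ P (natural join on B, D): {(13, k, p, y, a, 39), (13, k, t, s, a, 39), (13, k, v, u, a, 39), (13, k, x, x, a, 39), (13, q, p, q, a, 12), (13, q, p, q, k, 10), (13, q, p, q, p, 24), (13, q, p, q, u, 17), (13, q, p, q, x, 7), (13, q, p, q, y, 28), (13, q, v, n, a, 12), (13, q, v, n, k, 10), (13, q, v, n, p, 24), (13, q, v, n, u, 17), (13, q, v, n, x, 7), (13, q, v, n, y, 28), (13, q, y, c, a, 12), (13, q, y, c, k, 10), (13, q, y, c, p, 24), (13, q, y, c, u, 17), (13, q, y, c, x, 7), (13, q, y, c, y, 28), (13, q, z, c, a, 12), (13, q, z, c, k, 10), (13, q, z, c, p, 24), (13, q, z, c, u, 17), (13, q, z, c, x, 7), (13, q, z, c, y, 28), (13, q, z, q, a, 12), (13, q, z, q, k, 10), (13, q, z, q, p, 24), (13, q, z, q, u, 17), (13, q, z, q, x, 7), (13, q, z, q, y, 28)}
(S ⨝ P) ⋈ R (natural join on E): {(13, k, t, s, a, 39, 15), (13, k, v, u, a, 39, 14), (13, k, v, u, a, 39, 15), (13, k, v, u, a, 39, 24), (13, q, v, n, a, 12, 14), (13, q, v, n, a, 12, 15), (13, q, v, n, a, 12, 24), (13, q, v, n, k, 10, 14), (13, q, v, n, k, 10, 15), (13, q, v, n, k, 10, 24), (13, q, v, n, p, 24, 14), (13, q, v, n, p, 24, 15), (13, q, v, n, p, 24, 24), (13, q, v, n, u, 17, 14), (13, q, v, n, u, 17, 15), (13, q, v, n, u, 17, 24), (13, q, v, n, x, 7, 14), (13, q, v, n, x, 7, 15), (13, q, v, n, x, 7, 24), (13, q, v, n, y, 28, 14), (13, q, v, n, y, 28, 15), (13, q, v, n, y, 28, 24), (13, q, y, c, a, 12, 23), (13, q, y, c, a, 12, 37), (13, q, y, c, k, 10, 23), (13, q, y, c, k, 10, 37), (13, q, y, c, p, 24, 23), (13, q, y, c, p, 24, 37), (13, q, y, c, u, 17, 23), (13, q, y, c, u, 17, 37), (13, q, y, c, x, 7, 23), (13, q, y, c, x, 7, 37), (13, q, y, c, y, 28, 23), (13, q, y, c, y, 28, 37)}
Selection C ≥ 24: {(13, k, t, s, a, 39, 15), (13, k, v, u, a, 39, 14), (13, k, v, u, a, 39, 15), (13, k, v, u, a, 39, 24), (13, q, v, n, p, 24, 14), (13, q, v, n, p, 24, 15), (13, q, v, n, p, 24, 24), (13, q, v, n, y, 28, 14), (13, q, v, n, y, 28, 15), (13, q, v, n, y, 28, 24), (13, q, y, c, p, 24, 23), (13, q, y, c, p, 24, 37), (13, q, y, c, y, 28, 23), (13, q, y, c, y, 28, 37)}
Selection B ≠ A: {(13, k, t, s, a, 39, 15), (13, k, v, u, a, 39, 14), (13, k, v, u, a, 39, 15), (13, k, v, u, a, 39, 24), (13, q, v, n, p, 24, 14), (13, q, v, n, p, 24, 15), (13, q, v, n, p, 24, 24), (13, q, v, n, y, 28, 14), (13, q, v, n, y, 28, 15), (13, q, v, n, y, 28, 24), (13, q, y, c, p, 24, 23), (13, q, y, c, p, 24, 37), (13, q, y, c, y, 28, 23), (13, q, y, c, y, 28, 37)}
Keep only column(s) F, G (8 duplicate(s) eliminated): {(a, s), (a, u), (p, c), (p, n), (y, c), (y, n)}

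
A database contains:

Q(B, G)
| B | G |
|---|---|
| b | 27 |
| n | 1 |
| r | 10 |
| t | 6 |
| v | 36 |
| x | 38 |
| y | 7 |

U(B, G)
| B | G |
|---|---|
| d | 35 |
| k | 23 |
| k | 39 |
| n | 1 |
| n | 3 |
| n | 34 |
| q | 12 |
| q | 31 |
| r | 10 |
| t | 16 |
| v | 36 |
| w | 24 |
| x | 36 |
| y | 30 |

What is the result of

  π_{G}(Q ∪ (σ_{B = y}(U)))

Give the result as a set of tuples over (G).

σ[B = y]: keep tuples satisfying B = y → {(y, 30)}
Union: {(b, 27), (n, 1), (r, 10), (t, 6), (v, 36), (x, 38), (y, 7)} with {(y, 30)} → {(b, 27), (n, 1), (r, 10), (t, 6), (v, 36), (x, 38), (y, 30), (y, 7)}
π[G]: project onto (G) → {1, 10, 27, 30, 36, 38, 6, 7}

{1, 10, 27, 30, 36, 38, 6, 7}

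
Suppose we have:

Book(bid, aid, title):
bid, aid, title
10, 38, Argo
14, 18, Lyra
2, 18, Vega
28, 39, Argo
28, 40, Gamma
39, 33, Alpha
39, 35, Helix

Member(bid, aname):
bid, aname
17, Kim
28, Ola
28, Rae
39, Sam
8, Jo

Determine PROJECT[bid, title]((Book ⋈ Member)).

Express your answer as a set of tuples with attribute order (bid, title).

Joining Book and Member on bid yields {(28, 39, Argo, Ola), (28, 39, Argo, Rae), (28, 40, Gamma, Ola), (28, 40, Gamma, Rae), (39, 33, Alpha, Sam), (39, 35, Helix, Sam)}.
Keep only column(s) bid, title (2 duplicate(s) eliminated): {(28, Argo), (28, Gamma), (39, Alpha), (39, Helix)}

{(28, Argo), (28, Gamma), (39, Alpha), (39, Helix)}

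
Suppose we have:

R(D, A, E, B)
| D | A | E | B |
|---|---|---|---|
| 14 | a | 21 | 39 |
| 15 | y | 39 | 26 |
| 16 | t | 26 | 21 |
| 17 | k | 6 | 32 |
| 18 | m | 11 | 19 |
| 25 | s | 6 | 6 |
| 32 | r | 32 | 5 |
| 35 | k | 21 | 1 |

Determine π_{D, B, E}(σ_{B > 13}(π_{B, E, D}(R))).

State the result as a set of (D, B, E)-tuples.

π[B, E, D]: project onto (B, E, D) → {(1, 21, 35), (19, 11, 18), (21, 26, 16), (26, 39, 15), (32, 6, 17), (39, 21, 14), (5, 32, 32), (6, 6, 25)}
Apply σ_{B > 13}; surviving tuples: {(19, 11, 18), (21, 26, 16), (26, 39, 15), (32, 6, 17), (39, 21, 14)}
π[D, B, E]: project onto (D, B, E) → {(14, 39, 21), (15, 26, 39), (16, 21, 26), (17, 32, 6), (18, 19, 11)}

{(14, 39, 21), (15, 26, 39), (16, 21, 26), (17, 32, 6), (18, 19, 11)}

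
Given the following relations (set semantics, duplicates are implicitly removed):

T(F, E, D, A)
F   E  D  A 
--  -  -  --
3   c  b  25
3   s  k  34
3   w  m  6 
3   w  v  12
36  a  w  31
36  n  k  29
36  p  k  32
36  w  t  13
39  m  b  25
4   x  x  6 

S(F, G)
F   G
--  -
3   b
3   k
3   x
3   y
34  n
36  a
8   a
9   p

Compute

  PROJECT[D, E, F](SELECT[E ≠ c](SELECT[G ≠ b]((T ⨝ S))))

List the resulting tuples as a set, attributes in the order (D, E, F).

{(k, n, 36), (k, p, 36), (k, s, 3), (m, w, 3), (t, w, 36), (v, w, 3), (w, a, 36)}

Natural join on F: {(3, c, b, 25, b), (3, c, b, 25, k), (3, c, b, 25, x), (3, c, b, 25, y), (3, s, k, 34, b), (3, s, k, 34, k), (3, s, k, 34, x), (3, s, k, 34, y), (3, w, m, 6, b), (3, w, m, 6, k), (3, w, m, 6, x), (3, w, m, 6, y), (3, w, v, 12, b), (3, w, v, 12, k), (3, w, v, 12, x), (3, w, v, 12, y), (36, a, w, 31, a), (36, n, k, 29, a), (36, p, k, 32, a), (36, w, t, 13, a)}
σ[G ≠ b]: keep tuples satisfying G ≠ b → {(3, c, b, 25, k), (3, c, b, 25, x), (3, c, b, 25, y), (3, s, k, 34, k), (3, s, k, 34, x), (3, s, k, 34, y), (3, w, m, 6, k), (3, w, m, 6, x), (3, w, m, 6, y), (3, w, v, 12, k), (3, w, v, 12, x), (3, w, v, 12, y), (36, a, w, 31, a), (36, n, k, 29, a), (36, p, k, 32, a), (36, w, t, 13, a)}
σ[E ≠ c]: keep tuples satisfying E ≠ c → {(3, s, k, 34, k), (3, s, k, 34, x), (3, s, k, 34, y), (3, w, m, 6, k), (3, w, m, 6, x), (3, w, m, 6, y), (3, w, v, 12, k), (3, w, v, 12, x), (3, w, v, 12, y), (36, a, w, 31, a), (36, n, k, 29, a), (36, p, k, 32, a), (36, w, t, 13, a)}
Projecting to D, E, F (6 duplicate(s) eliminated): {(k, n, 36), (k, p, 36), (k, s, 3), (m, w, 3), (t, w, 36), (v, w, 3), (w, a, 36)}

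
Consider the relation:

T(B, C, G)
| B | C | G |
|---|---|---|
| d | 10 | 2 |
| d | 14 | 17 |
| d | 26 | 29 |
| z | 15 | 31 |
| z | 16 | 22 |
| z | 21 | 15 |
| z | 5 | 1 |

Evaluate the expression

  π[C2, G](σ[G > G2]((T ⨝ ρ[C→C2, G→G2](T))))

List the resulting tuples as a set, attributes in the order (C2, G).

ρ[C→C2, G→G2]: schema becomes (B, C2, G2); tuples unchanged.
Natural join on B: {(d, 10, 2, 10, 2), (d, 10, 2, 14, 17), (d, 10, 2, 26, 29), (d, 14, 17, 10, 2), (d, 14, 17, 14, 17), (d, 14, 17, 26, 29), (d, 26, 29, 10, 2), (d, 26, 29, 14, 17), (d, 26, 29, 26, 29), (z, 15, 31, 15, 31), (z, 15, 31, 16, 22), (z, 15, 31, 21, 15), (z, 15, 31, 5, 1), (z, 16, 22, 15, 31), (z, 16, 22, 16, 22), (z, 16, 22, 21, 15), (z, 16, 22, 5, 1), (z, 21, 15, 15, 31), (z, 21, 15, 16, 22), (z, 21, 15, 21, 15), (z, 21, 15, 5, 1), (z, 5, 1, 15, 31), (z, 5, 1, 16, 22), (z, 5, 1, 21, 15), (z, 5, 1, 5, 1)}
σ[G > G2]: keep tuples satisfying G > G2 → {(d, 14, 17, 10, 2), (d, 26, 29, 10, 2), (d, 26, 29, 14, 17), (z, 15, 31, 16, 22), (z, 15, 31, 21, 15), (z, 15, 31, 5, 1), (z, 16, 22, 21, 15), (z, 16, 22, 5, 1), (z, 21, 15, 5, 1)}
Keep only column(s) C2, G: {(10, 17), (10, 29), (14, 29), (16, 31), (21, 22), (21, 31), (5, 15), (5, 22), (5, 31)}

{(10, 17), (10, 29), (14, 29), (16, 31), (21, 22), (21, 31), (5, 15), (5, 22), (5, 31)}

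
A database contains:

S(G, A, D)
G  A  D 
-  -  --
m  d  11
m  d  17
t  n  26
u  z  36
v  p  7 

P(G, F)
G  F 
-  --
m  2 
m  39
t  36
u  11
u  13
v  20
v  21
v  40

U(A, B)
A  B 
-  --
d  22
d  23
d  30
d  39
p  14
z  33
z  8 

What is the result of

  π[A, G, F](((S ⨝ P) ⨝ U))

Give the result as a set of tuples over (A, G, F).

S ⋈ P (natural join on G): {(m, d, 11, 2), (m, d, 11, 39), (m, d, 17, 2), (m, d, 17, 39), (t, n, 26, 36), (u, z, 36, 11), (u, z, 36, 13), (v, p, 7, 20), (v, p, 7, 21), (v, p, 7, 40)}
(S ⨝ P) ⋈ U (natural join on A): {(m, d, 11, 2, 22), (m, d, 11, 2, 23), (m, d, 11, 2, 30), (m, d, 11, 2, 39), (m, d, 11, 39, 22), (m, d, 11, 39, 23), (m, d, 11, 39, 30), (m, d, 11, 39, 39), (m, d, 17, 2, 22), (m, d, 17, 2, 23), (m, d, 17, 2, 30), (m, d, 17, 2, 39), (m, d, 17, 39, 22), (m, d, 17, 39, 23), (m, d, 17, 39, 30), (m, d, 17, 39, 39), (u, z, 36, 11, 33), (u, z, 36, 11, 8), (u, z, 36, 13, 33), (u, z, 36, 13, 8), (v, p, 7, 20, 14), (v, p, 7, 21, 14), (v, p, 7, 40, 14)}
Projecting to A, G, F (16 duplicate(s) eliminated): {(d, m, 2), (d, m, 39), (p, v, 20), (p, v, 21), (p, v, 40), (z, u, 11), (z, u, 13)}

{(d, m, 2), (d, m, 39), (p, v, 20), (p, v, 21), (p, v, 40), (z, u, 11), (z, u, 13)}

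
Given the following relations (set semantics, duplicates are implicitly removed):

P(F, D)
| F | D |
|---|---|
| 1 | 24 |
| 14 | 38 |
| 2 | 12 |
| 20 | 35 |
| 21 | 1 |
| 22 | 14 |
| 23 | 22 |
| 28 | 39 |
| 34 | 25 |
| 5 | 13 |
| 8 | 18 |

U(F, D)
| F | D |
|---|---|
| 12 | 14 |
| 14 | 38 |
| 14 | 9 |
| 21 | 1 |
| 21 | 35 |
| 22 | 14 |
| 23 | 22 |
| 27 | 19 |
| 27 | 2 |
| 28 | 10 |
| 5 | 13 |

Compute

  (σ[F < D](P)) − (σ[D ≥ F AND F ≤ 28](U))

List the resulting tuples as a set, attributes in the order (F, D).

Apply σ_{F < D}; surviving tuples: {(1, 24), (14, 38), (2, 12), (20, 35), (28, 39), (5, 13), (8, 18)}
Apply σ_{D ≥ F AND F ≤ 28}; surviving tuples: {(12, 14), (14, 38), (21, 35), (5, 13)}
Taking the difference: {(1, 24), (2, 12), (20, 35), (28, 39), (8, 18)}

{(1, 24), (2, 12), (20, 35), (28, 39), (8, 18)}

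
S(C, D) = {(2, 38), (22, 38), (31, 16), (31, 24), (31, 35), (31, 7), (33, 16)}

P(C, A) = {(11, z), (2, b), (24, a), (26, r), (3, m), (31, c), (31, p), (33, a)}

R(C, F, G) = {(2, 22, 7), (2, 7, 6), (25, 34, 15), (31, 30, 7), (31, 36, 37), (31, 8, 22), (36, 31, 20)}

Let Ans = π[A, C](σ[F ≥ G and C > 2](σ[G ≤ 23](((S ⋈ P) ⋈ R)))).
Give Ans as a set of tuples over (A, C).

{(c, 31), (p, 31)}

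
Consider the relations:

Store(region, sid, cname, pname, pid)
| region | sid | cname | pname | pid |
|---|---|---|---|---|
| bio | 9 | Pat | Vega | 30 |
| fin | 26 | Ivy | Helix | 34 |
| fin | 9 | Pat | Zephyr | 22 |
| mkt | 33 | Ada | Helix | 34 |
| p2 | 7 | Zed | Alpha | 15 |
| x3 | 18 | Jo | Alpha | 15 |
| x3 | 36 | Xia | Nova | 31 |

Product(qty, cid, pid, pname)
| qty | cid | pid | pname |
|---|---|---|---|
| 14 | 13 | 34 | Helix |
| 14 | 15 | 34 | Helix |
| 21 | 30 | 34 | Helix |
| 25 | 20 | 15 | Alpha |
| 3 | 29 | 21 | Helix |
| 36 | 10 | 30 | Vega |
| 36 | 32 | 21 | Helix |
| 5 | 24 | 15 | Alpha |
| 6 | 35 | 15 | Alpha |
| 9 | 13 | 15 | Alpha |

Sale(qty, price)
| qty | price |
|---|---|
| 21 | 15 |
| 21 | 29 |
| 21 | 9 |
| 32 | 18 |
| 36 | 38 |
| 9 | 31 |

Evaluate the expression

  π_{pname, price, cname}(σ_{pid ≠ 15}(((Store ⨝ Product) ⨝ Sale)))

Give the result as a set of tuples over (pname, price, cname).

{(Helix, 15, Ada), (Helix, 15, Ivy), (Helix, 29, Ada), (Helix, 29, Ivy), (Helix, 9, Ada), (Helix, 9, Ivy), (Vega, 38, Pat)}

Store ⋈ Product (natural join on pname, pid): {(bio, 9, Pat, Vega, 30, 36, 10), (fin, 26, Ivy, Helix, 34, 14, 13), (fin, 26, Ivy, Helix, 34, 14, 15), (fin, 26, Ivy, Helix, 34, 21, 30), (mkt, 33, Ada, Helix, 34, 14, 13), (mkt, 33, Ada, Helix, 34, 14, 15), (mkt, 33, Ada, Helix, 34, 21, 30), (p2, 7, Zed, Alpha, 15, 25, 20), (p2, 7, Zed, Alpha, 15, 5, 24), (p2, 7, Zed, Alpha, 15, 6, 35), (p2, 7, Zed, Alpha, 15, 9, 13), (x3, 18, Jo, Alpha, 15, 25, 20), (x3, 18, Jo, Alpha, 15, 5, 24), (x3, 18, Jo, Alpha, 15, 6, 35), (x3, 18, Jo, Alpha, 15, 9, 13)}
(Store ⨝ Product) ⋈ Sale (natural join on qty): {(bio, 9, Pat, Vega, 30, 36, 10, 38), (fin, 26, Ivy, Helix, 34, 21, 30, 15), (fin, 26, Ivy, Helix, 34, 21, 30, 29), (fin, 26, Ivy, Helix, 34, 21, 30, 9), (mkt, 33, Ada, Helix, 34, 21, 30, 15), (mkt, 33, Ada, Helix, 34, 21, 30, 29), (mkt, 33, Ada, Helix, 34, 21, 30, 9), (p2, 7, Zed, Alpha, 15, 9, 13, 31), (x3, 18, Jo, Alpha, 15, 9, 13, 31)}
Filtering on pid ≠ 15 leaves {(bio, 9, Pat, Vega, 30, 36, 10, 38), (fin, 26, Ivy, Helix, 34, 21, 30, 15), (fin, 26, Ivy, Helix, 34, 21, 30, 29), (fin, 26, Ivy, Helix, 34, 21, 30, 9), (mkt, 33, Ada, Helix, 34, 21, 30, 15), (mkt, 33, Ada, Helix, 34, 21, 30, 29), (mkt, 33, Ada, Helix, 34, 21, 30, 9)}.
Projecting to pname, price, cname: {(Helix, 15, Ada), (Helix, 15, Ivy), (Helix, 29, Ada), (Helix, 29, Ivy), (Helix, 9, Ada), (Helix, 9, Ivy), (Vega, 38, Pat)}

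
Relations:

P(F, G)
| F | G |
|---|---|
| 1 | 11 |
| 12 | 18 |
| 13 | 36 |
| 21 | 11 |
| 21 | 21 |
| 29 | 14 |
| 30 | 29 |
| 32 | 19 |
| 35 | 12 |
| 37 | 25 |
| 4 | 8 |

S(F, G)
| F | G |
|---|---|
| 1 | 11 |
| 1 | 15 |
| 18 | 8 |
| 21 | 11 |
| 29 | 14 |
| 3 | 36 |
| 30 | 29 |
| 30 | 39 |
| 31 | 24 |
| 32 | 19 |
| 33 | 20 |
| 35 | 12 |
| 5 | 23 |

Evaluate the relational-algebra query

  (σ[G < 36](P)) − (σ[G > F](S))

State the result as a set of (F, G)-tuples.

{(12, 18), (21, 11), (21, 21), (29, 14), (30, 29), (32, 19), (35, 12), (37, 25), (4, 8)}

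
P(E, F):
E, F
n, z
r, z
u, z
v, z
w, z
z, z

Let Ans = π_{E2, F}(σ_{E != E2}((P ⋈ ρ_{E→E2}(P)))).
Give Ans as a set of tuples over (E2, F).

{(n, z), (r, z), (u, z), (v, z), (w, z), (z, z)}

ρ[E→E2]: schema becomes (E2, F); tuples unchanged.
Natural join on F: {(n, z, n), (n, z, r), (n, z, u), (n, z, v), (n, z, w), (n, z, z), (r, z, n), (r, z, r), (r, z, u), (r, z, v), (r, z, w), (r, z, z), (u, z, n), (u, z, r), (u, z, u), (u, z, v), (u, z, w), (u, z, z), (v, z, n), (v, z, r), (v, z, u), (v, z, v), (v, z, w), (v, z, z), (w, z, n), (w, z, r), (w, z, u), (w, z, v), (w, z, w), (w, z, z), (z, z, n), (z, z, r), (z, z, u), (z, z, v), (z, z, w), (z, z, z)}
Selection E != E2: {(n, z, r), (n, z, u), (n, z, v), (n, z, w), (n, z, z), (r, z, n), (r, z, u), (r, z, v), (r, z, w), (r, z, z), (u, z, n), (u, z, r), (u, z, v), (u, z, w), (u, z, z), (v, z, n), (v, z, r), (v, z, u), (v, z, w), (v, z, z), (w, z, n), (w, z, r), (w, z, u), (w, z, v), (w, z, z), (z, z, n), (z, z, r), (z, z, u), (z, z, v), (z, z, w)}
π[E2, F]: project onto (E2, F) (24 duplicate(s) eliminated) → {(n, z), (r, z), (u, z), (v, z), (w, z), (z, z)}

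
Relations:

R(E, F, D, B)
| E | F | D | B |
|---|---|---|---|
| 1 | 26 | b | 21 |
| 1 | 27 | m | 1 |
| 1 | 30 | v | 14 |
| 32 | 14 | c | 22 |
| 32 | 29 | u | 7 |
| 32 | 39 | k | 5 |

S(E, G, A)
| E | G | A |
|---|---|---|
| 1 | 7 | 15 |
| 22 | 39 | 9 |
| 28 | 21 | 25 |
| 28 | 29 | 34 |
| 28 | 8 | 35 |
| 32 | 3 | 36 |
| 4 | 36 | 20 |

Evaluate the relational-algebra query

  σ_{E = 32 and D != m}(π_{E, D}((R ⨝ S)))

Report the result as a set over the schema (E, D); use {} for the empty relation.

Natural join on E: {(1, 26, b, 21, 7, 15), (1, 27, m, 1, 7, 15), (1, 30, v, 14, 7, 15), (32, 14, c, 22, 3, 36), (32, 29, u, 7, 3, 36), (32, 39, k, 5, 3, 36)}
Projecting to E, D: {(1, b), (1, m), (1, v), (32, c), (32, k), (32, u)}
Filtering on E = 32 and D != m leaves {(32, c), (32, k), (32, u)}.

{(32, c), (32, k), (32, u)}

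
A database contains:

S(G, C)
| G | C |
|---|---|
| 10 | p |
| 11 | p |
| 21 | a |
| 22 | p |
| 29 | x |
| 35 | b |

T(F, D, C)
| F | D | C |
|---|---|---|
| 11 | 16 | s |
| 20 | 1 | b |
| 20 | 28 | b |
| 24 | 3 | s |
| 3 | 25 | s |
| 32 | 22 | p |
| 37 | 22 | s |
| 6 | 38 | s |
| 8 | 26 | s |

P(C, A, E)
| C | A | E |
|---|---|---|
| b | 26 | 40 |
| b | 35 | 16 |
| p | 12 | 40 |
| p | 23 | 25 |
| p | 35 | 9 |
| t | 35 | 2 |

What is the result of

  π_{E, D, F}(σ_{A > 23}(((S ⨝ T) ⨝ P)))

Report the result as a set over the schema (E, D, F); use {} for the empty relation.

S ⋈ T (natural join on C): {(10, p, 32, 22), (11, p, 32, 22), (22, p, 32, 22), (35, b, 20, 1), (35, b, 20, 28)}
(S ⨝ T) ⋈ P (natural join on C): {(10, p, 32, 22, 12, 40), (10, p, 32, 22, 23, 25), (10, p, 32, 22, 35, 9), (11, p, 32, 22, 12, 40), (11, p, 32, 22, 23, 25), (11, p, 32, 22, 35, 9), (22, p, 32, 22, 12, 40), (22, p, 32, 22, 23, 25), (22, p, 32, 22, 35, 9), (35, b, 20, 1, 26, 40), (35, b, 20, 1, 35, 16), (35, b, 20, 28, 26, 40), (35, b, 20, 28, 35, 16)}
Apply σ_{A > 23}; surviving tuples: {(10, p, 32, 22, 35, 9), (11, p, 32, 22, 35, 9), (22, p, 32, 22, 35, 9), (35, b, 20, 1, 26, 40), (35, b, 20, 1, 35, 16), (35, b, 20, 28, 26, 40), (35, b, 20, 28, 35, 16)}
π[E, D, F]: project onto (E, D, F) (2 duplicate(s) eliminated) → {(16, 1, 20), (16, 28, 20), (40, 1, 20), (40, 28, 20), (9, 22, 32)}

{(16, 1, 20), (16, 28, 20), (40, 1, 20), (40, 28, 20), (9, 22, 32)}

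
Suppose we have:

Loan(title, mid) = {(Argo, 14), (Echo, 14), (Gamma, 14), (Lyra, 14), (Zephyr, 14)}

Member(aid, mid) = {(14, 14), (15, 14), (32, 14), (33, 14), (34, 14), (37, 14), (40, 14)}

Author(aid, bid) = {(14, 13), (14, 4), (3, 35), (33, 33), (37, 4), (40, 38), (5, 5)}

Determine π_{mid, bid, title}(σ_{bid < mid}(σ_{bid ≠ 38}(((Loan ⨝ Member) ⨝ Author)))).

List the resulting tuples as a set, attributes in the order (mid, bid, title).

{(14, 13, Argo), (14, 13, Echo), (14, 13, Gamma), (14, 13, Lyra), (14, 13, Zephyr), (14, 4, Argo), (14, 4, Echo), (14, 4, Gamma), (14, 4, Lyra), (14, 4, Zephyr)}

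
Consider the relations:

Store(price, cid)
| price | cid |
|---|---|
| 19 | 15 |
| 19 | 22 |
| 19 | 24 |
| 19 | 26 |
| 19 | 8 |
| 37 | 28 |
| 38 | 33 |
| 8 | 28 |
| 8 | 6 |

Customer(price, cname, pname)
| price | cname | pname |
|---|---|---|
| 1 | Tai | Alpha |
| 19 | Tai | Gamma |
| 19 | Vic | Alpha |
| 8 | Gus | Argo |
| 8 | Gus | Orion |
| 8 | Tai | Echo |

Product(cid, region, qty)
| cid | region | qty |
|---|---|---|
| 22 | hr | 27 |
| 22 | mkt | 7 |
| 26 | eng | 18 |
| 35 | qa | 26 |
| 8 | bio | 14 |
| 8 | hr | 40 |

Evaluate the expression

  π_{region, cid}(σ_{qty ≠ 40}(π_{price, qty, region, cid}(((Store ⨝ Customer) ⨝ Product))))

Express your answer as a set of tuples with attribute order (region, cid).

{(bio, 8), (eng, 26), (hr, 22), (mkt, 22)}

Joining Store and Customer on price yields {(19, 15, Tai, Gamma), (19, 15, Vic, Alpha), (19, 22, Tai, Gamma), (19, 22, Vic, Alpha), (19, 24, Tai, Gamma), (19, 24, Vic, Alpha), (19, 26, Tai, Gamma), (19, 26, Vic, Alpha), (19, 8, Tai, Gamma), (19, 8, Vic, Alpha), (8, 28, Gus, Argo), (8, 28, Gus, Orion), (8, 28, Tai, Echo), (8, 6, Gus, Argo), (8, 6, Gus, Orion), (8, 6, Tai, Echo)}.
Joining (Store ⨝ Customer) and Product on cid yields {(19, 22, Tai, Gamma, hr, 27), (19, 22, Tai, Gamma, mkt, 7), (19, 22, Vic, Alpha, hr, 27), (19, 22, Vic, Alpha, mkt, 7), (19, 26, Tai, Gamma, eng, 18), (19, 26, Vic, Alpha, eng, 18), (19, 8, Tai, Gamma, bio, 14), (19, 8, Tai, Gamma, hr, 40), (19, 8, Vic, Alpha, bio, 14), (19, 8, Vic, Alpha, hr, 40)}.
π_{price, qty, region, cid} gives {(19, 14, bio, 8), (19, 18, eng, 26), (19, 27, hr, 22), (19, 40, hr, 8), (19, 7, mkt, 22)} (5 duplicate(s) eliminated).
Filtering on qty ≠ 40 leaves {(19, 14, bio, 8), (19, 18, eng, 26), (19, 27, hr, 22), (19, 7, mkt, 22)}.
π_{region, cid} gives {(bio, 8), (eng, 26), (hr, 22), (mkt, 22)}.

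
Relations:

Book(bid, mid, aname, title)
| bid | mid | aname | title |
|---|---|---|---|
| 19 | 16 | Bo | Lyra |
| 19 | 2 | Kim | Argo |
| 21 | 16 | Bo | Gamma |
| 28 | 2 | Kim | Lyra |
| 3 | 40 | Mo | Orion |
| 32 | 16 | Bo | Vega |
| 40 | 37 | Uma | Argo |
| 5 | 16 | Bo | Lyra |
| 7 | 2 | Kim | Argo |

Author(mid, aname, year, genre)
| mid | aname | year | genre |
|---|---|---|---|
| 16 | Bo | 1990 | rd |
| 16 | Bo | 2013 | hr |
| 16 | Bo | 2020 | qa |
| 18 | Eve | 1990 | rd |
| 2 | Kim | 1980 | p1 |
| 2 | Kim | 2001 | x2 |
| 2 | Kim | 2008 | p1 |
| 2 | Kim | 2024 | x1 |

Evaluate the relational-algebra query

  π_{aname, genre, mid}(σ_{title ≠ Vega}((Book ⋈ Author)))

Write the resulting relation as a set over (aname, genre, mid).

{(Bo, hr, 16), (Bo, qa, 16), (Bo, rd, 16), (Kim, p1, 2), (Kim, x1, 2), (Kim, x2, 2)}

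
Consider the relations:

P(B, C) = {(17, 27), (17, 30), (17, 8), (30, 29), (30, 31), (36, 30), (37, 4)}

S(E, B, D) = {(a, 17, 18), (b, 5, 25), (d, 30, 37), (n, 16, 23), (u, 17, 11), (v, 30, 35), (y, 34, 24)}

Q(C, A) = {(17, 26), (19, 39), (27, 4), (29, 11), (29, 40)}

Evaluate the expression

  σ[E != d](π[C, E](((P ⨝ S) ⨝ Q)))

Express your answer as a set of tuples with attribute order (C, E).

Natural join on B: {(17, 27, a, 18), (17, 27, u, 11), (17, 30, a, 18), (17, 30, u, 11), (17, 8, a, 18), (17, 8, u, 11), (30, 29, d, 37), (30, 29, v, 35), (30, 31, d, 37), (30, 31, v, 35)}
Natural join on C: {(17, 27, a, 18, 4), (17, 27, u, 11, 4), (30, 29, d, 37, 11), (30, 29, d, 37, 40), (30, 29, v, 35, 11), (30, 29, v, 35, 40)}
π_{C, E} gives {(27, a), (27, u), (29, d), (29, v)} (2 duplicate(s) eliminated).
Filtering on E != d leaves {(27, a), (27, u), (29, v)}.

{(27, a), (27, u), (29, v)}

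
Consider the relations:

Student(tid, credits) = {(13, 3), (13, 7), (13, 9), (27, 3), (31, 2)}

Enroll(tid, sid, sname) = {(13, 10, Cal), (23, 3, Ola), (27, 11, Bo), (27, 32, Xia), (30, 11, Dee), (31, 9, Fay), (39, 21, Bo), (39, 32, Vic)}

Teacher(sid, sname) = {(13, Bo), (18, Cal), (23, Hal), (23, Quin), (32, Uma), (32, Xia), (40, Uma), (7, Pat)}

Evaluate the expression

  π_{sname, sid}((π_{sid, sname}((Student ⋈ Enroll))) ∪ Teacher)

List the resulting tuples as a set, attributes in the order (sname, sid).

Student ⋈ Enroll (natural join on tid): {(13, 3, 10, Cal), (13, 7, 10, Cal), (13, 9, 10, Cal), (27, 3, 11, Bo), (27, 3, 32, Xia), (31, 2, 9, Fay)}
π[sid, sname]: project onto (sid, sname) (2 duplicate(s) eliminated) → {(10, Cal), (11, Bo), (32, Xia), (9, Fay)}
Taking the union: {(10, Cal), (11, Bo), (13, Bo), (18, Cal), (23, Hal), (23, Quin), (32, Uma), (32, Xia), (40, Uma), (7, Pat), (9, Fay)}
π[sname, sid]: project onto (sname, sid) → {(Bo, 11), (Bo, 13), (Cal, 10), (Cal, 18), (Fay, 9), (Hal, 23), (Pat, 7), (Quin, 23), (Uma, 32), (Uma, 40), (Xia, 32)}

{(Bo, 11), (Bo, 13), (Cal, 10), (Cal, 18), (Fay, 9), (Hal, 23), (Pat, 7), (Quin, 23), (Uma, 32), (Uma, 40), (Xia, 32)}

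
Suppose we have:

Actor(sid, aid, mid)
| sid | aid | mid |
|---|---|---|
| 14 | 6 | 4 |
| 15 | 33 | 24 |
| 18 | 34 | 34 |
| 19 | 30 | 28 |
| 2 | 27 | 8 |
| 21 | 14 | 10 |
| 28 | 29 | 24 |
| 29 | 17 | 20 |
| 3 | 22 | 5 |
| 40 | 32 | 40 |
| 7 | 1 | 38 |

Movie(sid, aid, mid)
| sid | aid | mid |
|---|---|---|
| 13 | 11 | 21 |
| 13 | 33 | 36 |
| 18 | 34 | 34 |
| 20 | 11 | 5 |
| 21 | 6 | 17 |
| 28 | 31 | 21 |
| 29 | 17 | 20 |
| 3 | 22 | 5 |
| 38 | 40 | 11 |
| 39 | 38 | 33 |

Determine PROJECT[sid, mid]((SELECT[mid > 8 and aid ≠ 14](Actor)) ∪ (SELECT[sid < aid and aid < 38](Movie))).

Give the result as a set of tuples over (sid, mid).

{(13, 36), (15, 24), (18, 34), (19, 28), (28, 21), (28, 24), (29, 20), (3, 5), (40, 40), (7, 38)}

Apply σ_{mid > 8 and aid ≠ 14}; surviving tuples: {(15, 33, 24), (18, 34, 34), (19, 30, 28), (28, 29, 24), (29, 17, 20), (40, 32, 40), (7, 1, 38)}
Apply σ_{sid < aid and aid < 38}; surviving tuples: {(13, 33, 36), (18, 34, 34), (28, 31, 21), (3, 22, 5)}
Union: {(15, 33, 24), (18, 34, 34), (19, 30, 28), (28, 29, 24), (29, 17, 20), (40, 32, 40), (7, 1, 38)} with {(13, 33, 36), (18, 34, 34), (28, 31, 21), (3, 22, 5)} → {(13, 33, 36), (15, 33, 24), (18, 34, 34), (19, 30, 28), (28, 29, 24), (28, 31, 21), (29, 17, 20), (3, 22, 5), (40, 32, 40), (7, 1, 38)}
Keep only column(s) sid, mid: {(13, 36), (15, 24), (18, 34), (19, 28), (28, 21), (28, 24), (29, 20), (3, 5), (40, 40), (7, 38)}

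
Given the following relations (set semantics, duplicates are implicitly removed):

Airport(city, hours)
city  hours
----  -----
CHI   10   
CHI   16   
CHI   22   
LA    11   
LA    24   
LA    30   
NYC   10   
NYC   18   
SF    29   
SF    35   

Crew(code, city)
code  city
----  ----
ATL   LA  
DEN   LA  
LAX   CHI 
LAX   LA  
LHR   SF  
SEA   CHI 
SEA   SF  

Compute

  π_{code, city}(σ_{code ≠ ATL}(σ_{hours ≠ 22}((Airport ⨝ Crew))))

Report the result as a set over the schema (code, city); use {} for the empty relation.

Airport ⋈ Crew (natural join on city): {(CHI, 10, LAX), (CHI, 10, SEA), (CHI, 16, LAX), (CHI, 16, SEA), (CHI, 22, LAX), (CHI, 22, SEA), (LA, 11, ATL), (LA, 11, DEN), (LA, 11, LAX), (LA, 24, ATL), (LA, 24, DEN), (LA, 24, LAX), (LA, 30, ATL), (LA, 30, DEN), (LA, 30, LAX), (SF, 29, LHR), (SF, 29, SEA), (SF, 35, LHR), (SF, 35, SEA)}
Selection hours ≠ 22: {(CHI, 10, LAX), (CHI, 10, SEA), (CHI, 16, LAX), (CHI, 16, SEA), (LA, 11, ATL), (LA, 11, DEN), (LA, 11, LAX), (LA, 24, ATL), (LA, 24, DEN), (LA, 24, LAX), (LA, 30, ATL), (LA, 30, DEN), (LA, 30, LAX), (SF, 29, LHR), (SF, 29, SEA), (SF, 35, LHR), (SF, 35, SEA)}
Selection code ≠ ATL: {(CHI, 10, LAX), (CHI, 10, SEA), (CHI, 16, LAX), (CHI, 16, SEA), (LA, 11, DEN), (LA, 11, LAX), (LA, 24, DEN), (LA, 24, LAX), (LA, 30, DEN), (LA, 30, LAX), (SF, 29, LHR), (SF, 29, SEA), (SF, 35, LHR), (SF, 35, SEA)}
Keep only column(s) code, city (8 duplicate(s) eliminated): {(DEN, LA), (LAX, CHI), (LAX, LA), (LHR, SF), (SEA, CHI), (SEA, SF)}

{(DEN, LA), (LAX, CHI), (LAX, LA), (LHR, SF), (SEA, CHI), (SEA, SF)}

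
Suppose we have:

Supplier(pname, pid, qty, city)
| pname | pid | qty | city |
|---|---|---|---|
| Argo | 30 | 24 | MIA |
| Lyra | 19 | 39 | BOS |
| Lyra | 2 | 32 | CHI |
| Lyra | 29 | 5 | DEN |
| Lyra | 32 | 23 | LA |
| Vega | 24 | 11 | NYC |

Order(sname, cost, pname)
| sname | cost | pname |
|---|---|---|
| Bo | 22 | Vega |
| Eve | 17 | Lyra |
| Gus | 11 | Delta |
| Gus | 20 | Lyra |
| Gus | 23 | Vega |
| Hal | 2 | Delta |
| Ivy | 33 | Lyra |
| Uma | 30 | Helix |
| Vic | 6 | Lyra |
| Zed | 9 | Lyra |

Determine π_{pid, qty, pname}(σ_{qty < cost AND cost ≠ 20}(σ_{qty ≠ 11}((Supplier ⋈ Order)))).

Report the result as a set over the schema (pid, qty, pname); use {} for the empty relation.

{(2, 32, Lyra), (29, 5, Lyra), (32, 23, Lyra)}

Supplier ⋈ Order (natural join on pname): {(Lyra, 19, 39, BOS, Eve, 17), (Lyra, 19, 39, BOS, Gus, 20), (Lyra, 19, 39, BOS, Ivy, 33), (Lyra, 19, 39, BOS, Vic, 6), (Lyra, 19, 39, BOS, Zed, 9), (Lyra, 2, 32, CHI, Eve, 17), (Lyra, 2, 32, CHI, Gus, 20), (Lyra, 2, 32, CHI, Ivy, 33), (Lyra, 2, 32, CHI, Vic, 6), (Lyra, 2, 32, CHI, Zed, 9), (Lyra, 29, 5, DEN, Eve, 17), (Lyra, 29, 5, DEN, Gus, 20), (Lyra, 29, 5, DEN, Ivy, 33), (Lyra, 29, 5, DEN, Vic, 6), (Lyra, 29, 5, DEN, Zed, 9), (Lyra, 32, 23, LA, Eve, 17), (Lyra, 32, 23, LA, Gus, 20), (Lyra, 32, 23, LA, Ivy, 33), (Lyra, 32, 23, LA, Vic, 6), (Lyra, 32, 23, LA, Zed, 9), (Vega, 24, 11, NYC, Bo, 22), (Vega, 24, 11, NYC, Gus, 23)}
σ[qty ≠ 11]: keep tuples satisfying qty ≠ 11 → {(Lyra, 19, 39, BOS, Eve, 17), (Lyra, 19, 39, BOS, Gus, 20), (Lyra, 19, 39, BOS, Ivy, 33), (Lyra, 19, 39, BOS, Vic, 6), (Lyra, 19, 39, BOS, Zed, 9), (Lyra, 2, 32, CHI, Eve, 17), (Lyra, 2, 32, CHI, Gus, 20), (Lyra, 2, 32, CHI, Ivy, 33), (Lyra, 2, 32, CHI, Vic, 6), (Lyra, 2, 32, CHI, Zed, 9), (Lyra, 29, 5, DEN, Eve, 17), (Lyra, 29, 5, DEN, Gus, 20), (Lyra, 29, 5, DEN, Ivy, 33), (Lyra, 29, 5, DEN, Vic, 6), (Lyra, 29, 5, DEN, Zed, 9), (Lyra, 32, 23, LA, Eve, 17), (Lyra, 32, 23, LA, Gus, 20), (Lyra, 32, 23, LA, Ivy, 33), (Lyra, 32, 23, LA, Vic, 6), (Lyra, 32, 23, LA, Zed, 9)}
σ[qty < cost AND cost ≠ 20]: keep tuples satisfying qty < cost AND cost ≠ 20 → {(Lyra, 2, 32, CHI, Ivy, 33), (Lyra, 29, 5, DEN, Eve, 17), (Lyra, 29, 5, DEN, Ivy, 33), (Lyra, 29, 5, DEN, Vic, 6), (Lyra, 29, 5, DEN, Zed, 9), (Lyra, 32, 23, LA, Ivy, 33)}
Projecting to pid, qty, pname (3 duplicate(s) eliminated): {(2, 32, Lyra), (29, 5, Lyra), (32, 23, Lyra)}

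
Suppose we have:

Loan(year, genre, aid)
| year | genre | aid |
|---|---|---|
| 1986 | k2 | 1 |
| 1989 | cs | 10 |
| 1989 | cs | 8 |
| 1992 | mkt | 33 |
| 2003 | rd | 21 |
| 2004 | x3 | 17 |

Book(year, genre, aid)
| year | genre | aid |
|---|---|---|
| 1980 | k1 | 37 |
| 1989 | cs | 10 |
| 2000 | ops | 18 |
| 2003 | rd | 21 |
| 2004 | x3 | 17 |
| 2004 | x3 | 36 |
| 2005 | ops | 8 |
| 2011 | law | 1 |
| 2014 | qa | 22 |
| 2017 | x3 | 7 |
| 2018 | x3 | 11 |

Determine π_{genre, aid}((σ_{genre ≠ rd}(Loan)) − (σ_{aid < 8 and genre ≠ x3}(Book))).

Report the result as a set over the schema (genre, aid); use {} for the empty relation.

Filtering on genre ≠ rd leaves {(1986, k2, 1), (1989, cs, 10), (1989, cs, 8), (1992, mkt, 33), (2004, x3, 17)}.
Filtering on aid < 8 and genre ≠ x3 leaves {(2011, law, 1)}.
Difference: {(1986, k2, 1), (1989, cs, 10), (1989, cs, 8), (1992, mkt, 33), (2004, x3, 17)} with {(2011, law, 1)} → {(1986, k2, 1), (1989, cs, 10), (1989, cs, 8), (1992, mkt, 33), (2004, x3, 17)}
Projecting to genre, aid: {(cs, 10), (cs, 8), (k2, 1), (mkt, 33), (x3, 17)}

{(cs, 10), (cs, 8), (k2, 1), (mkt, 33), (x3, 17)}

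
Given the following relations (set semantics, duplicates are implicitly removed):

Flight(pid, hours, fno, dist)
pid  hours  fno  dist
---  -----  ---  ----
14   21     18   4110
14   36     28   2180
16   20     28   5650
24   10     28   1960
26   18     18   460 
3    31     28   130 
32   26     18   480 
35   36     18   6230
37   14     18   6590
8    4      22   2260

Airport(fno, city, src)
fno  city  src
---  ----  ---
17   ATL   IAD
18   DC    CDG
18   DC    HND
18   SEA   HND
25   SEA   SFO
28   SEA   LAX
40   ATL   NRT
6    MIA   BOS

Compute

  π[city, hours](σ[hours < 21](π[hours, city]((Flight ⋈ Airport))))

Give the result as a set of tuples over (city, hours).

{(DC, 14), (DC, 18), (SEA, 10), (SEA, 14), (SEA, 18), (SEA, 20)}

Flight ⋈ Airport (natural join on fno): {(14, 21, 18, 4110, DC, CDG), (14, 21, 18, 4110, DC, HND), (14, 21, 18, 4110, SEA, HND), (14, 36, 28, 2180, SEA, LAX), (16, 20, 28, 5650, SEA, LAX), (24, 10, 28, 1960, SEA, LAX), (26, 18, 18, 460, DC, CDG), (26, 18, 18, 460, DC, HND), (26, 18, 18, 460, SEA, HND), (3, 31, 28, 130, SEA, LAX), (32, 26, 18, 480, DC, CDG), (32, 26, 18, 480, DC, HND), (32, 26, 18, 480, SEA, HND), (35, 36, 18, 6230, DC, CDG), (35, 36, 18, 6230, DC, HND), (35, 36, 18, 6230, SEA, HND), (37, 14, 18, 6590, DC, CDG), (37, 14, 18, 6590, DC, HND), (37, 14, 18, 6590, SEA, HND)}
Projecting to hours, city (6 duplicate(s) eliminated): {(10, SEA), (14, DC), (14, SEA), (18, DC), (18, SEA), (20, SEA), (21, DC), (21, SEA), (26, DC), (26, SEA), (31, SEA), (36, DC), (36, SEA)}
Apply σ_{hours < 21}; surviving tuples: {(10, SEA), (14, DC), (14, SEA), (18, DC), (18, SEA), (20, SEA)}
Projecting to city, hours: {(DC, 14), (DC, 18), (SEA, 10), (SEA, 14), (SEA, 18), (SEA, 20)}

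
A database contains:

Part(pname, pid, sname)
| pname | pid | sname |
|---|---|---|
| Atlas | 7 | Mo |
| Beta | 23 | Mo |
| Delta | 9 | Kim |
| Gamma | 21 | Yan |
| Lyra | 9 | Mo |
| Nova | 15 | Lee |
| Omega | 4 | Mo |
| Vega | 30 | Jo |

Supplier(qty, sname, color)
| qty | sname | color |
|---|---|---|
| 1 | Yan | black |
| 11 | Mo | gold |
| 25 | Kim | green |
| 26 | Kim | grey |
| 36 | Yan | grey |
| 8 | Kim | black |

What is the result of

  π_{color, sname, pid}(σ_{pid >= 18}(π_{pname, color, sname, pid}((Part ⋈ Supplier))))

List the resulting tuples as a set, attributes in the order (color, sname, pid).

Part ⋈ Supplier (natural join on sname): {(Atlas, 7, Mo, 11, gold), (Beta, 23, Mo, 11, gold), (Delta, 9, Kim, 25, green), (Delta, 9, Kim, 26, grey), (Delta, 9, Kim, 8, black), (Gamma, 21, Yan, 1, black), (Gamma, 21, Yan, 36, grey), (Lyra, 9, Mo, 11, gold), (Omega, 4, Mo, 11, gold)}
π_{pname, color, sname, pid} gives {(Atlas, gold, Mo, 7), (Beta, gold, Mo, 23), (Delta, black, Kim, 9), (Delta, green, Kim, 9), (Delta, grey, Kim, 9), (Gamma, black, Yan, 21), (Gamma, grey, Yan, 21), (Lyra, gold, Mo, 9), (Omega, gold, Mo, 4)}.
Apply σ_{pid >= 18}; surviving tuples: {(Beta, gold, Mo, 23), (Gamma, black, Yan, 21), (Gamma, grey, Yan, 21)}
π_{color, sname, pid} gives {(black, Yan, 21), (gold, Mo, 23), (grey, Yan, 21)}.

{(black, Yan, 21), (gold, Mo, 23), (grey, Yan, 21)}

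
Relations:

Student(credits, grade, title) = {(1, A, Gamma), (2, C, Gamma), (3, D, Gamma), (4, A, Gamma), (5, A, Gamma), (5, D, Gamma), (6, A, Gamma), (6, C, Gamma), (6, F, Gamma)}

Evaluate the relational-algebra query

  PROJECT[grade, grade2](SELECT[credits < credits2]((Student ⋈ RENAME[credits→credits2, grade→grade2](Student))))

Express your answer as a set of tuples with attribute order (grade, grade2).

ρ[credits→credits2, grade→grade2]: schema becomes (credits2, grade2, title); tuples unchanged.
Student ⋈ RENAME[credits→credits2, grade→grade2](Student) (natural join on title): {(1, A, Gamma, 1, A), (1, A, Gamma, 2, C), (1, A, Gamma, 3, D), (1, A, Gamma, 4, A), (1, A, Gamma, 5, A), (1, A, Gamma, 5, D), (1, A, Gamma, 6, A), (1, A, Gamma, 6, C), (1, A, Gamma, 6, F), (2, C, Gamma, 1, A), (2, C, Gamma, 2, C), (2, C, Gamma, 3, D), (2, C, Gamma, 4, A), (2, C, Gamma, 5, A), (2, C, Gamma, 5, D), (2, C, Gamma, 6, A), (2, C, Gamma, 6, C), (2, C, Gamma, 6, F), (3, D, Gamma, 1, A), (3, D, Gamma, 2, C), (3, D, Gamma, 3, D), (3, D, Gamma, 4, A), (3, D, Gamma, 5, A), (3, D, Gamma, 5, D), (3, D, Gamma, 6, A), (3, D, Gamma, 6, C), (3, D, Gamma, 6, F), (4, A, Gamma, 1, A), (4, A, Gamma, 2, C), (4, A, Gamma, 3, D), (4, A, Gamma, 4, A), (4, A, Gamma, 5, A), (4, A, Gamma, 5, D), (4, A, Gamma, 6, A), (4, A, Gamma, 6, C), (4, A, Gamma, 6, F), (5, A, Gamma, 1, A), (5, A, Gamma, 2, C), (5, A, Gamma, 3, D), (5, A, Gamma, 4, A), (5, A, Gamma, 5, A), (5, A, Gamma, 5, D), (5, A, Gamma, 6, A), (5, A, Gamma, 6, C), (5, A, Gamma, 6, F), (5, D, Gamma, 1, A), (5, D, Gamma, 2, C), (5, D, Gamma, 3, D), (5, D, Gamma, 4, A), (5, D, Gamma, 5, A), (5, D, Gamma, 5, D), (5, D, Gamma, 6, A), (5, D, Gamma, 6, C), (5, D, Gamma, 6, F), (6, A, Gamma, 1, A), (6, A, Gamma, 2, C), (6, A, Gamma, 3, D), (6, A, Gamma, 4, A), (6, A, Gamma, 5, A), (6, A, Gamma, 5, D), (6, A, Gamma, 6, A), (6, A, Gamma, 6, C), (6, A, Gamma, 6, F), (6, C, Gamma, 1, A), (6, C, Gamma, 2, C), (6, C, Gamma, 3, D), (6, C, Gamma, 4, A), (6, C, Gamma, 5, A), (6, C, Gamma, 5, D), (6, C, Gamma, 6, A), (6, C, Gamma, 6, C), (6, C, Gamma, 6, F), (6, F, Gamma, 1, A), (6, F, Gamma, 2, C), (6, F, Gamma, 3, D), (6, F, Gamma, 4, A), (6, F, Gamma, 5, A), (6, F, Gamma, 5, D), (6, F, Gamma, 6, A), (6, F, Gamma, 6, C), (6, F, Gamma, 6, F)}
Apply σ_{credits < credits2}; surviving tuples: {(1, A, Gamma, 2, C), (1, A, Gamma, 3, D), (1, A, Gamma, 4, A), (1, A, Gamma, 5, A), (1, A, Gamma, 5, D), (1, A, Gamma, 6, A), (1, A, Gamma, 6, C), (1, A, Gamma, 6, F), (2, C, Gamma, 3, D), (2, C, Gamma, 4, A), (2, C, Gamma, 5, A), (2, C, Gamma, 5, D), (2, C, Gamma, 6, A), (2, C, Gamma, 6, C), (2, C, Gamma, 6, F), (3, D, Gamma, 4, A), (3, D, Gamma, 5, A), (3, D, Gamma, 5, D), (3, D, Gamma, 6, A), (3, D, Gamma, 6, C), (3, D, Gamma, 6, F), (4, A, Gamma, 5, A), (4, A, Gamma, 5, D), (4, A, Gamma, 6, A), (4, A, Gamma, 6, C), (4, A, Gamma, 6, F), (5, A, Gamma, 6, A), (5, A, Gamma, 6, C), (5, A, Gamma, 6, F), (5, D, Gamma, 6, A), (5, D, Gamma, 6, C), (5, D, Gamma, 6, F)}
π_{grade, grade2} gives {(A, A), (A, C), (A, D), (A, F), (C, A), (C, C), (C, D), (C, F), (D, A), (D, C), (D, D), (D, F)} (20 duplicate(s) eliminated).

{(A, A), (A, C), (A, D), (A, F), (C, A), (C, C), (C, D), (C, F), (D, A), (D, C), (D, D), (D, F)}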